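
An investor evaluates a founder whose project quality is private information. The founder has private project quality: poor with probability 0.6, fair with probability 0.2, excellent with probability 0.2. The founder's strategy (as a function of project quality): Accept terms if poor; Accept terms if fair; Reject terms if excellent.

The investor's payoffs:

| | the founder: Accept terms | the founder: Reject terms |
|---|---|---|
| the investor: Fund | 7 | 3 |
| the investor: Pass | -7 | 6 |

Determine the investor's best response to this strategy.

Fund

E[Fund] = 0.6·(7) + 0.2·(7) + 0.2·(3) = 6.2
E[Pass] = 0.6·(-7) + 0.2·(-7) + 0.2·(6) = -4.4
Best response: Fund (6.2 is the largest).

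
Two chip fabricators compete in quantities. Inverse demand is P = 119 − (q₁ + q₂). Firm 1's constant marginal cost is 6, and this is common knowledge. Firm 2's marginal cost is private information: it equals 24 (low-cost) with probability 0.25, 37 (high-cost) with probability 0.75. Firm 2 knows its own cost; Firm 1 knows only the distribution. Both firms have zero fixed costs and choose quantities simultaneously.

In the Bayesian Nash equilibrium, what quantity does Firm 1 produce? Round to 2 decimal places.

46.92

Firm 2 with cost c maximizes (119 − (q₁+q₂) − c)·q₂, giving q₂(c) = (119 − c − q₁)/2.
E[c₂] = 0.25·24 + 0.75·37 = 33.75
Firm 1's FOC against E[q₂] yields q₁ = (119 − 2·6 + E[c₂])/3 = (119 − 12 + 33.75)/3 = 46.9167.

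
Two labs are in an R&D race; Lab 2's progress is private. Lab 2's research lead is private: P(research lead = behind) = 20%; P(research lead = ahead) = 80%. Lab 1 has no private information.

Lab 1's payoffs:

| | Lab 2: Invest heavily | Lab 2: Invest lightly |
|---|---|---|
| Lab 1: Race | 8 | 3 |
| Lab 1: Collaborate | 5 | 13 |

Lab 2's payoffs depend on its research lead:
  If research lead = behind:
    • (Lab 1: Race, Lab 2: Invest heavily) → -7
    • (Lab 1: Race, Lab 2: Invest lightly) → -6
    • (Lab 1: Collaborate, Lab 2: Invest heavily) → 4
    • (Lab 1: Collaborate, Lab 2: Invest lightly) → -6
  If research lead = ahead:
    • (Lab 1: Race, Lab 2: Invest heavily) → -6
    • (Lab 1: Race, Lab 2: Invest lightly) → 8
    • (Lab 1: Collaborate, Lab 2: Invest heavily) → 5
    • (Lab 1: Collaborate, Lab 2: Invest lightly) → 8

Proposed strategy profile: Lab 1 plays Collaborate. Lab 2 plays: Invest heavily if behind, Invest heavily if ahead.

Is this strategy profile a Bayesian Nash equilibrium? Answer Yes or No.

No

Lab 1 plays Collaborate: E[Collaborate] = 0.2·(5) + 0.8·(5) = 5; E[Race] = 8. Not best-responding. ✗
Lab 2 (research lead behind), facing Collaborate: Invest heavily gives 4, Invest lightly gives -6. Proposed Invest heavily is best. ✓
Lab 2 (research lead ahead), facing Collaborate: Invest heavily gives 5, Invest lightly gives 8. Proposed Invest heavily is not best — profitable deviation exists. ✗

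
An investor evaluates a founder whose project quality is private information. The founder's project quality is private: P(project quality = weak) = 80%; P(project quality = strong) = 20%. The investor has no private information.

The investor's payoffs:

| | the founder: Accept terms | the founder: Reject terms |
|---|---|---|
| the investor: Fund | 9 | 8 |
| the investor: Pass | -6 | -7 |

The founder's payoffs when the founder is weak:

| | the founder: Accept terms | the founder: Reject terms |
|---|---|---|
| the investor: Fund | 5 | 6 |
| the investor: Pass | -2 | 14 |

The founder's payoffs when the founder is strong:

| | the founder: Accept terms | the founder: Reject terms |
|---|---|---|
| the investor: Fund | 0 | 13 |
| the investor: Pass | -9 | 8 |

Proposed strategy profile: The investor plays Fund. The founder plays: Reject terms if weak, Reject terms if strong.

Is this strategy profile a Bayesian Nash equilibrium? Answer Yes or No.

A profile is a BNE iff every type of every player is best-responding given beliefs about the other side.
The investor plays Fund: E[Fund] = 0.8·(8) + 0.2·(8) = 8; E[Pass] = -7. Best-responding. ✓
The founder (project quality weak), facing Fund: Accept terms gives 5, Reject terms gives 6. Proposed Reject terms is best. ✓
The founder (project quality strong), facing Fund: Accept terms gives 0, Reject terms gives 13. Proposed Reject terms is best. ✓

Yes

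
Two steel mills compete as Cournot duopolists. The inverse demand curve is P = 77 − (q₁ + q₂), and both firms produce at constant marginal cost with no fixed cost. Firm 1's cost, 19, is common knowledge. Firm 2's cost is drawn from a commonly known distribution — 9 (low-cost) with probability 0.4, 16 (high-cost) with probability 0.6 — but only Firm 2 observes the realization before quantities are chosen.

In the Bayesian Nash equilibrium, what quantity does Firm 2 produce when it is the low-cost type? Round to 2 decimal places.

25.30

Type-c best response for Firm 2: q₂(c) = (77 − c)/2 − q₁/2.
Firm 1 maximizes expected profit; its first-order condition is 77 − 2q₁ − E[q₂] − 19 = 0.
Substituting E[q₂] and solving: E[c₂] = 13.2, so q₁ = (77 − 2·19 + 13.2)/3 = 17.4.
q₂(low-cost) = (77 − 9 − 17.4)/2 = 25.3.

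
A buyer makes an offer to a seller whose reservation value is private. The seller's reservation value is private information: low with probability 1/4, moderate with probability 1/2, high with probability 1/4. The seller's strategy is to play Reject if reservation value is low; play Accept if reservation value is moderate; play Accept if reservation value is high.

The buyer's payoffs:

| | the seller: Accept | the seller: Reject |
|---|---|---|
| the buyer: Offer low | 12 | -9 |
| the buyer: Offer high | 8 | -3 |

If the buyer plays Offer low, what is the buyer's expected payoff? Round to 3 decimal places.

E[Offer low] = 1/4·(-9) + 1/2·12 + 1/4·12 = (-9/4) + 6 + 3 = 27/4

6.750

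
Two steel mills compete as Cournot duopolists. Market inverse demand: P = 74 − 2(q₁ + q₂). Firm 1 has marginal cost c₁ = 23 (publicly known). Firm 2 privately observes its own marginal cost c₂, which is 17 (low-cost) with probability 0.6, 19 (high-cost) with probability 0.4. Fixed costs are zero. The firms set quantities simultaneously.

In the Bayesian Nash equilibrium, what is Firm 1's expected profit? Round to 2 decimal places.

Firm 2 with cost c maximizes (74 − 2(q₁+q₂) − c)·q₂, giving q₂(c) = (74 − c − 2q₁)/4.
E[c₂] = 0.6·17 + 0.4·19 = 17.8
Firm 1's FOC against E[q₂] yields q₁ = (74 − 2·23 + E[c₂])/6 = (74 − 46 + 17.8)/6 = 7.63333.
E[P] = 74 − 2·(q₁ + E[q₂]) = 38.2667; Firm 1's expected profit = (E[P] − 23)·q₁ = (38.2667 − 23)·7.63333 = 116.536.

116.54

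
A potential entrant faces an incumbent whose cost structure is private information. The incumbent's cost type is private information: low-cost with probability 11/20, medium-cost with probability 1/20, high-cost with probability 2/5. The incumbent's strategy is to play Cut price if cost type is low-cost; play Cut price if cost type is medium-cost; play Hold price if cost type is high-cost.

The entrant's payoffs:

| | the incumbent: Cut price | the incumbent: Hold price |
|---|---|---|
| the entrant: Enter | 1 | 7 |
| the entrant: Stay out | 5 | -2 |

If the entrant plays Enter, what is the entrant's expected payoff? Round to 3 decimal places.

Take the expectation over the incumbent's cost type, weighting each type's action by its prior probability.
E[Enter] = 11/20·1 + 1/20·1 + 2/5·7 = 11/20 + 1/20 + 14/5 = 17/5

3.400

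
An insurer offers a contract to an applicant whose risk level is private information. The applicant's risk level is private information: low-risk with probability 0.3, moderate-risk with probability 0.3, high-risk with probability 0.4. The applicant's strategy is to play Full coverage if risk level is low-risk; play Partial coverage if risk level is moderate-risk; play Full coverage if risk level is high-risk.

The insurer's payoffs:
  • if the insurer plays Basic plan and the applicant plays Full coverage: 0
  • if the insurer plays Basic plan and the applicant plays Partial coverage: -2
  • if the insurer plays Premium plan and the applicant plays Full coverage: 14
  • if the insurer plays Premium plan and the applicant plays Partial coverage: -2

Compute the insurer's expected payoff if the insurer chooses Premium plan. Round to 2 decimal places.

9.20

E[Premium plan] = 0.3·14 + 0.3·(-2) + 0.4·14 = 4.2 + (-0.6) + 5.6 = 9.2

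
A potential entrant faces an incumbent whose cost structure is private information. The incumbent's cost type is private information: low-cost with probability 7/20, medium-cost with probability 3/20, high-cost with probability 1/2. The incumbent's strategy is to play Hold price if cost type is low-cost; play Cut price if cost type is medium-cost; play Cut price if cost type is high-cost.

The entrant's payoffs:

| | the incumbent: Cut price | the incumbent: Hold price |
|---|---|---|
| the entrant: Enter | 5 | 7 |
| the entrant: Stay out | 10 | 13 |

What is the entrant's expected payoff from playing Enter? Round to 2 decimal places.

E[Enter] = 7/20·7 + 3/20·5 + 1/2·5 = 49/20 + 3/4 + 5/2 = 57/10

5.70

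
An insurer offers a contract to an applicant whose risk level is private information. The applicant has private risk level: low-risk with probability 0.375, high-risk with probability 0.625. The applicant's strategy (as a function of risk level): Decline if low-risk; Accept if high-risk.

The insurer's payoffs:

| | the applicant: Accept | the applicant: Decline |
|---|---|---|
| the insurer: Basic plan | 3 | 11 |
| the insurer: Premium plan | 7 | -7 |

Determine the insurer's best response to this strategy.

Compute the insurer's expected payoff for each action, taking the expectation over the applicant's type.
E[Basic plan] = 0.375·(11) + 0.625·(3) = 6
E[Premium plan] = 0.375·(-7) + 0.625·(7) = 1.75
Best response: Basic plan (6 is the largest).

Basic plan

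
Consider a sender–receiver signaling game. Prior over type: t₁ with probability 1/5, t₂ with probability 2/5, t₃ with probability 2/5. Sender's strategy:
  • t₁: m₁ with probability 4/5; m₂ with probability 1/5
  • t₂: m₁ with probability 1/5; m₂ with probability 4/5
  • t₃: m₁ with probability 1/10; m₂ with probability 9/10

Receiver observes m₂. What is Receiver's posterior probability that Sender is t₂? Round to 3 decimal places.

P(m₂) = (1/5)·(1/5) + (2/5)·(4/5) + (2/5)·(9/10) = 18/25
P(t₂ | m₂) = ((2/5)·(4/5)) / (18/25) = (8/25) / (18/25) = 4/9

0.444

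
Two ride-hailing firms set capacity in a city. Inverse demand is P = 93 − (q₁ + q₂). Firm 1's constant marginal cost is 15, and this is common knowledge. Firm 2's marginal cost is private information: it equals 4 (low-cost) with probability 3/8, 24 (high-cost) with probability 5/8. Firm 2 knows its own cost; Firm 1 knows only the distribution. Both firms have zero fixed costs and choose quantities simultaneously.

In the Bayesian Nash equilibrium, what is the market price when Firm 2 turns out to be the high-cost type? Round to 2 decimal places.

45.25

Firm 2 with cost c maximizes (93 − (q₁+q₂) − c)·q₂, giving q₂(c) = (93 − c − q₁)/2.
E[c₂] = 3/8·4 + 5/8·24 = 16.5
Firm 1's FOC against E[q₂] yields q₁ = (93 − 2·15 + E[c₂])/3 = (93 − 30 + 16.5)/3 = 26.5.
q₂(high-cost) = 21.25, so P = 93 − (26.5 + 21.25) = 45.25.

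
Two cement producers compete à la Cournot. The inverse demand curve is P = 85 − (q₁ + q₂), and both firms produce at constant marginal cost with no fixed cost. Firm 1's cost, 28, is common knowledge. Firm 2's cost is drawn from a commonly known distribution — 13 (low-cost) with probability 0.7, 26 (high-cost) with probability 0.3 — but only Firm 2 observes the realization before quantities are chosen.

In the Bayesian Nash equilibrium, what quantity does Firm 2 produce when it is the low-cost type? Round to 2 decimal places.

28.35

Type-c best response for Firm 2: q₂(c) = (85 − c)/2 − q₁/2.
Firm 1 maximizes expected profit; its first-order condition is 85 − 2q₁ − E[q₂] − 28 = 0.
Substituting E[q₂] and solving: E[c₂] = 16.9, so q₁ = (85 − 2·28 + 16.9)/3 = 15.3.
q₂(low-cost) = (85 − 13 − 15.3)/2 = 28.35.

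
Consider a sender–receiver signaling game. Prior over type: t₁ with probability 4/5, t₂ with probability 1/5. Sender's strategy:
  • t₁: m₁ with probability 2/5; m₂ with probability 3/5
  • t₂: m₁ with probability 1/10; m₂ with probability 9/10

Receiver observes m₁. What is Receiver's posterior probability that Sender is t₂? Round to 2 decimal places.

Apply Bayes' rule using the sender's strategy as the likelihood.
P(m₁) = (4/5)·(2/5) + (1/5)·(1/10) = 17/50
P(t₂ | m₁) = ((1/5)·(1/10)) / (17/50) = (1/50) / (17/50) = 1/17

0.06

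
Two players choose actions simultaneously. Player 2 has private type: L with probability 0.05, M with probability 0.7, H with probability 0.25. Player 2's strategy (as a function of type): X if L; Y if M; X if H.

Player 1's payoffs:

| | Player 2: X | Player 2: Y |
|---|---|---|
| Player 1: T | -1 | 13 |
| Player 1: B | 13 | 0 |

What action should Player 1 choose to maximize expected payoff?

Compute Player 1's expected payoff for each action, taking the expectation over Player 2's type.
E[T] = 0.05·(-1) + 0.7·(13) + 0.25·(-1) = 8.8
E[B] = 0.05·(13) + 0.7·(0) + 0.25·(13) = 3.9
Best response: T (8.8 is the largest).

T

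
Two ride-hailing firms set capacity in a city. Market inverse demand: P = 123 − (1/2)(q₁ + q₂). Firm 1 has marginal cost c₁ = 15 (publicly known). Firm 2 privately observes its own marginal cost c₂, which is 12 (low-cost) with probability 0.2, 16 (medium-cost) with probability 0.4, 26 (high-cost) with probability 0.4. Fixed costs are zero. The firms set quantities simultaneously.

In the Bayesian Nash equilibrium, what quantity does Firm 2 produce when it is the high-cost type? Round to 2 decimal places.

59.60

Type-c best response for Firm 2: q₂(c) = (123 − c) − q₁/2.
Firm 1 maximizes expected profit; its first-order condition is 123 − q₁ − (1/2)E[q₂] − 15 = 0.
Substituting E[q₂] and solving: E[c₂] = 19.2, so q₁ = (123 − 2·15 + 19.2)/(3/2) = 74.8.
q₂(high-cost) = (123 − 26 − (1/2)·74.8) = 59.6.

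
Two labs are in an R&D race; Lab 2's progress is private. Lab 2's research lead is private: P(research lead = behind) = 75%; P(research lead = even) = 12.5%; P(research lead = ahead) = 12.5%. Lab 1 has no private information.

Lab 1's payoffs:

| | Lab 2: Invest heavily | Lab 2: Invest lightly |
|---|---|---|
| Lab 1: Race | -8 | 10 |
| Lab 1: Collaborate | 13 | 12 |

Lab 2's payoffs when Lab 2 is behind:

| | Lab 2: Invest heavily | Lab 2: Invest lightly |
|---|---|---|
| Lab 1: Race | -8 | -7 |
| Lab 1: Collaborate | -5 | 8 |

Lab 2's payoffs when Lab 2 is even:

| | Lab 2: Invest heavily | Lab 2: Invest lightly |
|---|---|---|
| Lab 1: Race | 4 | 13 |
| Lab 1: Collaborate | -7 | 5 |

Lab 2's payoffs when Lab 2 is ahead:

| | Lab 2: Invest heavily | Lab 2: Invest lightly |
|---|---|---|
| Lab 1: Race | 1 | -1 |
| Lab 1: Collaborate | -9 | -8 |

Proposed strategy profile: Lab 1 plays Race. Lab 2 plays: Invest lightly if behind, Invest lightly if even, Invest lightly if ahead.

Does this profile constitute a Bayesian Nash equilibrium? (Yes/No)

A profile is a BNE iff every type of every player is best-responding given beliefs about the other side.
Lab 1 plays Race: E[Race] = 0.75·(10) + 0.125·(10) + 0.125·(10) = 10; E[Collaborate] = 12. Not best-responding. ✗
Lab 2 (research lead behind), facing Race: Invest heavily gives -8, Invest lightly gives -7. Proposed Invest lightly is best. ✓
Lab 2 (research lead even), facing Race: Invest heavily gives 4, Invest lightly gives 13. Proposed Invest lightly is best. ✓
Lab 2 (research lead ahead), facing Race: Invest heavily gives 1, Invest lightly gives -1. Proposed Invest lightly is not best — profitable deviation exists. ✗

No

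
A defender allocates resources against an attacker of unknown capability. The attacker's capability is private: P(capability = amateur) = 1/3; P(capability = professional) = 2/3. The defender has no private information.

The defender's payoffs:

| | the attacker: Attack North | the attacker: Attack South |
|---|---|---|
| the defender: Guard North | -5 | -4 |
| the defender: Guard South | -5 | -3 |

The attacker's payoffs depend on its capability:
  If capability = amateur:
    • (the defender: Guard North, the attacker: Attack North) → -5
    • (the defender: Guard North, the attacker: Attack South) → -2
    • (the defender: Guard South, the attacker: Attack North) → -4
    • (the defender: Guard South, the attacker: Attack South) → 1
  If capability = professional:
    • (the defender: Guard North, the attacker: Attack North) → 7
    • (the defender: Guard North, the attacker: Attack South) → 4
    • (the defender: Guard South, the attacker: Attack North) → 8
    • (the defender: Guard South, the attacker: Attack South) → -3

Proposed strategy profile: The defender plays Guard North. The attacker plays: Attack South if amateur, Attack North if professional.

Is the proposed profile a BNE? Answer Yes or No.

The defender plays Guard North: E[Guard North] = 1/3·(-4) + 2/3·(-5) = -14/3; E[Guard South] = -13/3. Not best-responding. ✗
The attacker (capability amateur), facing Guard North: Attack North gives -5, Attack South gives -2. Proposed Attack South is best. ✓
The attacker (capability professional), facing Guard North: Attack North gives 7, Attack South gives 4. Proposed Attack North is best. ✓

No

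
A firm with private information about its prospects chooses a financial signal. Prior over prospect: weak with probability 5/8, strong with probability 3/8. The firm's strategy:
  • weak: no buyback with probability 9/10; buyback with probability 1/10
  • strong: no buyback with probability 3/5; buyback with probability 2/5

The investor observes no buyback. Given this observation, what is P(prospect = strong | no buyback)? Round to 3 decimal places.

0.286

P(no buyback) = (5/8)·(9/10) + (3/8)·(3/5) = 63/80
P(strong | no buyback) = ((3/8)·(3/5)) / (63/80) = (9/40) / (63/80) = 2/7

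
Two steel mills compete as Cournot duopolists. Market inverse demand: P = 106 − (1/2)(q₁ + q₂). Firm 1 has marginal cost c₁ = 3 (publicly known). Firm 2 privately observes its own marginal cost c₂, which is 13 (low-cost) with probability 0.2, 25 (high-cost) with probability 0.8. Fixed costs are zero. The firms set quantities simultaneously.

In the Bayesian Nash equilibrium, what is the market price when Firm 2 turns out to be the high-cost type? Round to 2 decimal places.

Each type of Firm 2 best-responds to q₁; Firm 1 best-responds to the expected q₂ over Firm 2's types.
Firm 2 with cost c maximizes (106 − (1/2)(q₁+q₂) − c)·q₂, giving q₂(c) = (106 − c − (1/2)q₁).
E[c₂] = 0.2·13 + 0.8·25 = 22.6
Firm 1's FOC against E[q₂] yields q₁ = (106 − 2·3 + E[c₂])/(3/2) = (106 − 6 + 22.6)/(3/2) = 81.7333.
q₂(high-cost) = 40.1333, so P = 106 − (1/2)·(81.7333 + 40.1333) = 45.0667.

45.07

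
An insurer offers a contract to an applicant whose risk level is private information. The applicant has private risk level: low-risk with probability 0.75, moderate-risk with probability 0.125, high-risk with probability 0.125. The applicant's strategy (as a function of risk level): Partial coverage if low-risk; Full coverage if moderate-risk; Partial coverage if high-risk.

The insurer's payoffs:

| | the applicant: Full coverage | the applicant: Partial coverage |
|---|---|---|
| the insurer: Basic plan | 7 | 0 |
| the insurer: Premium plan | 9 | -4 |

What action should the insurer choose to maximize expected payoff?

Basic plan

Compute the insurer's expected payoff for each action, taking the expectation over the applicant's type.
E[Basic plan] = 0.75·(0) + 0.125·(7) + 0.125·(0) = 0.875
E[Premium plan] = 0.75·(-4) + 0.125·(9) + 0.125·(-4) = -2.375
Best response: Basic plan (0.875 is the largest).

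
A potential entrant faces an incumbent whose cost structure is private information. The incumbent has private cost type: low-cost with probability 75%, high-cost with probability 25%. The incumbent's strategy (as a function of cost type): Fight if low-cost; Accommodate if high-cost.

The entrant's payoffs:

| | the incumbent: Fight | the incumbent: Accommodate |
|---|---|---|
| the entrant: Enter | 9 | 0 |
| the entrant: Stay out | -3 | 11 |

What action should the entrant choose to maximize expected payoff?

Enter

E[Enter] = 0.75·(9) + 0.25·(0) = 6.75
E[Stay out] = 0.75·(-3) + 0.25·(11) = 0.5
Best response: Enter (6.75 is the largest).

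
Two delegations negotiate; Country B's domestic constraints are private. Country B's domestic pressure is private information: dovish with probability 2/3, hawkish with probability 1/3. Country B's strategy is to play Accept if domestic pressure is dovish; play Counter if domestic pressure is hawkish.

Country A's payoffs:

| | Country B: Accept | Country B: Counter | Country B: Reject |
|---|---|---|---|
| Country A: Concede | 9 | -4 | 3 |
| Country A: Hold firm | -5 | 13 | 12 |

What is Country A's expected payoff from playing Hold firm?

Take the expectation over Country B's domestic pressure, weighting each type's action by its prior probability.
E[Hold firm] = 2/3·(-5) + 1/3·13 = (-10/3) + 13/3 = 1

1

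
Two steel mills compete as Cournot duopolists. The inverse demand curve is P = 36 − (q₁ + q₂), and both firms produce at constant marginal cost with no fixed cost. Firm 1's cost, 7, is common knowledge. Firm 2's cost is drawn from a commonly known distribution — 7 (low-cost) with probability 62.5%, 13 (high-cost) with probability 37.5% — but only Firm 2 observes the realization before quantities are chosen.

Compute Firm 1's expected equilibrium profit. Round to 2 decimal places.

108.51

Firm 2 with cost c maximizes (36 − (q₁+q₂) − c)·q₂, giving q₂(c) = (36 − c − q₁)/2.
E[c₂] = 0.625·7 + 0.375·13 = 9.25
Firm 1's FOC against E[q₂] yields q₁ = (36 − 2·7 + E[c₂])/3 = (36 − 14 + 9.25)/3 = 10.4167.
E[P] = 36 − (q₁ + E[q₂]) = 17.4167; Firm 1's expected profit = (E[P] − 7)·q₁ = (17.4167 − 7)·10.4167 = 108.507.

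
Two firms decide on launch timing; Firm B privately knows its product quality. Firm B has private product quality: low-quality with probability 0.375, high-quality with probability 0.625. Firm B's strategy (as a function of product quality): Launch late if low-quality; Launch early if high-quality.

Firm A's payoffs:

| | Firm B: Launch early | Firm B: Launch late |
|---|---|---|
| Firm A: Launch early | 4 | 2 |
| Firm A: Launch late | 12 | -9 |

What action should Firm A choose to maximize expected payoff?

Launch late

E[Launch early] = 0.375·(2) + 0.625·(4) = 3.25
E[Launch late] = 0.375·(-9) + 0.625·(12) = 4.125
Best response: Launch late (4.125 is the largest).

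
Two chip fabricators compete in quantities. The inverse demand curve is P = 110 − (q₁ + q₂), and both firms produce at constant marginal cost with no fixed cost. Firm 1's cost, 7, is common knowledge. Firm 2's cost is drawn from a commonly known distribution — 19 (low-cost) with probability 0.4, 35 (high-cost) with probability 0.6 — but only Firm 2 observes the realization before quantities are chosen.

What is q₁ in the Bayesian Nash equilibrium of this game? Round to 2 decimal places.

41.53

Firm 2 with cost c maximizes (110 − (q₁+q₂) − c)·q₂, giving q₂(c) = (110 − c − q₁)/2.
E[c₂] = 0.4·19 + 0.6·35 = 28.6
Firm 1's FOC against E[q₂] yields q₁ = (110 − 2·7 + E[c₂])/3 = (110 − 14 + 28.6)/3 = 41.5333.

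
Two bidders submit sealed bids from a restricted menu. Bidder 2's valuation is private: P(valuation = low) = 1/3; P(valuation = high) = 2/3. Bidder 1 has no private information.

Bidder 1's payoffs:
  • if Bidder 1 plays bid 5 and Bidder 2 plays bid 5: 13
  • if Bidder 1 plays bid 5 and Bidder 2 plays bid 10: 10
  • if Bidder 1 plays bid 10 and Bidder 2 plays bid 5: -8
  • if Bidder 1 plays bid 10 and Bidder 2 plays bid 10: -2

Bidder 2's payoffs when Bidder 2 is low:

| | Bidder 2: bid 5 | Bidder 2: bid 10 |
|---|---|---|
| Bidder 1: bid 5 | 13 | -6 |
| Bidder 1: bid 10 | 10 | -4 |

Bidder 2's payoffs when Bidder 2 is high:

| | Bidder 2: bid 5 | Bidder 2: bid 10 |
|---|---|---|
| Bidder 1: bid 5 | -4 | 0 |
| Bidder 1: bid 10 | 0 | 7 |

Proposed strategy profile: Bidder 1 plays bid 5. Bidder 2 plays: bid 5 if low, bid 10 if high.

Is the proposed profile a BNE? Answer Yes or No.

Yes

Bidder 1 plays bid 5: E[bid 5] = 1/3·(13) + 2/3·(10) = 11; E[bid 10] = -4. Best-responding. ✓
Bidder 2 (valuation low), facing bid 5: bid 5 gives 13, bid 10 gives -6. Proposed bid 5 is best. ✓
Bidder 2 (valuation high), facing bid 5: bid 5 gives -4, bid 10 gives 0. Proposed bid 10 is best. ✓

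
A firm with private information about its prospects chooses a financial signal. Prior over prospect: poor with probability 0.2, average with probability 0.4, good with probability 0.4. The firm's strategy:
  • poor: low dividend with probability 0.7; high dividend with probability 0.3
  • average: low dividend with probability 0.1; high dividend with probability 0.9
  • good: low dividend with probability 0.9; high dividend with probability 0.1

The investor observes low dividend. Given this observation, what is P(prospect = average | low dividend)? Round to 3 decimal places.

Apply Bayes' rule using the sender's strategy as the likelihood.
P(low dividend) = 0.2·0.7 + 0.4·0.1 + 0.4·0.9 = 0.54
P(average | low dividend) = (0.4·0.1) / 0.54 = 0.04 / 0.54 = 0.0740741

0.074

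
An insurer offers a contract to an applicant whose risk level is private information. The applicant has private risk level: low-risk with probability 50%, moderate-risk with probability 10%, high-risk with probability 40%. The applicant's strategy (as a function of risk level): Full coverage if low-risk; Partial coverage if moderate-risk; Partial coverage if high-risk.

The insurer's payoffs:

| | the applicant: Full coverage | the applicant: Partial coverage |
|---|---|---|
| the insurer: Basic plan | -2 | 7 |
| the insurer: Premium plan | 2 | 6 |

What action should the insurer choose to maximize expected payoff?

E[Basic plan] = 0.5·(-2) + 0.1·(7) + 0.4·(7) = 2.5
E[Premium plan] = 0.5·(2) + 0.1·(6) + 0.4·(6) = 4
Best response: Premium plan (4 is the largest).

Premium plan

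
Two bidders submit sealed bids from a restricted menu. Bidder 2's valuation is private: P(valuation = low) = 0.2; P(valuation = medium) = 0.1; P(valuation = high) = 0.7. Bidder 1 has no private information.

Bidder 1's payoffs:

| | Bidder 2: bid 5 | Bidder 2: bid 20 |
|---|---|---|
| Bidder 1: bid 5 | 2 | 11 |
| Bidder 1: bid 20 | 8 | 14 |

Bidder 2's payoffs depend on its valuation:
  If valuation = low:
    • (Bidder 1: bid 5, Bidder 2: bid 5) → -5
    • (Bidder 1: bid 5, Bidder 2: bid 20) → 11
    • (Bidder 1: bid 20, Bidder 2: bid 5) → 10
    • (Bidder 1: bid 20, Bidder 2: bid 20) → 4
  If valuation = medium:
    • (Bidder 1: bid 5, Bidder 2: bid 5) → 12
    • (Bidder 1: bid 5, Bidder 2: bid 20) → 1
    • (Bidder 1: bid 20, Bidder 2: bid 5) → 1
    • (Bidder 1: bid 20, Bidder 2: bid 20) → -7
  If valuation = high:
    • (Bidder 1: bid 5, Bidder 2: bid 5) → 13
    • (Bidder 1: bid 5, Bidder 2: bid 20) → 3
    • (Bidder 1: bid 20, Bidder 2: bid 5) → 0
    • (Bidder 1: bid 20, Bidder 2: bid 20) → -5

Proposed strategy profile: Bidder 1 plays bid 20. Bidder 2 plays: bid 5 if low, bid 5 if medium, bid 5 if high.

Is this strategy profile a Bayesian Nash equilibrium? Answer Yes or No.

Bidder 1 plays bid 20: E[bid 20] = 0.2·(8) + 0.1·(8) + 0.7·(8) = 8; E[bid 5] = 2. Best-responding. ✓
Bidder 2 (valuation low), facing bid 20: bid 5 gives 10, bid 20 gives 4. Proposed bid 5 is best. ✓
Bidder 2 (valuation medium), facing bid 20: bid 5 gives 1, bid 20 gives -7. Proposed bid 5 is best. ✓
Bidder 2 (valuation high), facing bid 20: bid 5 gives 0, bid 20 gives -5. Proposed bid 5 is best. ✓

Yes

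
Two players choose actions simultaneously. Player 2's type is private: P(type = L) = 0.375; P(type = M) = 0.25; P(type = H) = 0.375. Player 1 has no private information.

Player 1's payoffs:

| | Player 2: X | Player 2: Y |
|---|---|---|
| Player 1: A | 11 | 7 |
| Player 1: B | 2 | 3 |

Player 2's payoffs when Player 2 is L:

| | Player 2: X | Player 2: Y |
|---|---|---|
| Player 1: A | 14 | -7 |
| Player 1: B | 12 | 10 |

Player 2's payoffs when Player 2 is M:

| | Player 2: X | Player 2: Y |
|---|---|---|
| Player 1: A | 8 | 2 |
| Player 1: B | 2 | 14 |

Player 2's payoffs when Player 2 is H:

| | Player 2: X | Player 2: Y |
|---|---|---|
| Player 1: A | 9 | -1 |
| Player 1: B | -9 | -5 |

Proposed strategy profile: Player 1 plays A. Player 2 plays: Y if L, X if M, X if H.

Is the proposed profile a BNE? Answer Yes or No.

No

Player 1 plays A: E[A] = 0.375·(7) + 0.25·(11) + 0.375·(11) = 9.5; E[B] = 2.375. Best-responding. ✓
Player 2 (type L), facing A: X gives 14, Y gives -7. Proposed Y is not best — profitable deviation exists. ✗
Player 2 (type M), facing A: X gives 8, Y gives 2. Proposed X is best. ✓
Player 2 (type H), facing A: X gives 9, Y gives -1. Proposed X is best. ✓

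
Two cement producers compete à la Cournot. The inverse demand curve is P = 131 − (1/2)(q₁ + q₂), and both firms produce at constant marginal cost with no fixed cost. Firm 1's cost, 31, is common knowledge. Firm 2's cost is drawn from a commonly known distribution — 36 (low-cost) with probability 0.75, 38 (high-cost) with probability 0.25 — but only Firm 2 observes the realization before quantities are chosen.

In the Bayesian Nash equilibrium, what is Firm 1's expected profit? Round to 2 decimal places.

2473.39

Type-c best response for Firm 2: q₂(c) = (131 − c) − q₁/2.
Firm 1 maximizes expected profit; its first-order condition is 131 − q₁ − (1/2)E[q₂] − 31 = 0.
Substituting E[q₂] and solving: E[c₂] = 36.5, so q₁ = (131 − 2·31 + 36.5)/(3/2) = 70.3333.
E[P] = 131 − (1/2)·(q₁ + E[q₂]) = 66.1667; Firm 1's expected profit = (E[P] − 31)·q₁ = (66.1667 − 31)·70.3333 = 2473.39.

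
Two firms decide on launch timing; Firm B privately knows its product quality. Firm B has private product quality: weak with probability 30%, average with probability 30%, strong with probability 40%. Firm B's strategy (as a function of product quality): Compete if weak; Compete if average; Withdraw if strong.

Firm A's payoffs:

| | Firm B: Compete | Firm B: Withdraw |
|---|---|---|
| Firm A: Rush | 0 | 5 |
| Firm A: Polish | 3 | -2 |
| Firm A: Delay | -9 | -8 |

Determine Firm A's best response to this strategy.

E[Rush] = 0.3·(0) + 0.3·(0) + 0.4·(5) = 2
E[Polish] = 0.3·(3) + 0.3·(3) + 0.4·(-2) = 1
E[Delay] = 0.3·(-9) + 0.3·(-9) + 0.4·(-8) = -8.6
Best response: Rush (2 is the largest).

Rush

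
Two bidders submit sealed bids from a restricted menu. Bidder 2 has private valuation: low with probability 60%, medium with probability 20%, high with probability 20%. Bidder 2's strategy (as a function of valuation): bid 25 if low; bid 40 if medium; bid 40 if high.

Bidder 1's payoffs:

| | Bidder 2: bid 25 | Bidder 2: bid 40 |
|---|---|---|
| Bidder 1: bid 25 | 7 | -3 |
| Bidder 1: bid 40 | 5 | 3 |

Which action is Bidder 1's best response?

E[bid 25] = 0.6·(7) + 0.2·(-3) + 0.2·(-3) = 3
E[bid 40] = 0.6·(5) + 0.2·(3) + 0.2·(3) = 4.2
Best response: bid 40 (4.2 is the largest).

bid 40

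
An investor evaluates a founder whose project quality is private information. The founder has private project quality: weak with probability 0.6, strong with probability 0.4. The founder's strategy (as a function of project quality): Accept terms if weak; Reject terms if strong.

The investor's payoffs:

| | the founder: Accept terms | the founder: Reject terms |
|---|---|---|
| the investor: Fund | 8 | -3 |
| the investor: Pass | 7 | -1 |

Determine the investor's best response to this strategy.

Pass

Compute the investor's expected payoff for each action, taking the expectation over the founder's type.
E[Fund] = 0.6·(8) + 0.4·(-3) = 3.6
E[Pass] = 0.6·(7) + 0.4·(-1) = 3.8
Best response: Pass (3.8 is the largest).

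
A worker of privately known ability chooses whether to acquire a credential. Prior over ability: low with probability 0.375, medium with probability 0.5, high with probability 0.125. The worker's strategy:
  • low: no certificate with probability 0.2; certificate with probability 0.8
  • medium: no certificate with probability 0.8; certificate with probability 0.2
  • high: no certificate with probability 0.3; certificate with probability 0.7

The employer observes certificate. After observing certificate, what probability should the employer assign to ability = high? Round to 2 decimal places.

Apply Bayes' rule using the sender's strategy as the likelihood.
P(certificate) = 0.375·0.8 + 0.5·0.2 + 0.125·0.7 = 0.4875
P(high | certificate) = (0.125·0.7) / 0.4875 = 0.0875 / 0.4875 = 0.179487

0.18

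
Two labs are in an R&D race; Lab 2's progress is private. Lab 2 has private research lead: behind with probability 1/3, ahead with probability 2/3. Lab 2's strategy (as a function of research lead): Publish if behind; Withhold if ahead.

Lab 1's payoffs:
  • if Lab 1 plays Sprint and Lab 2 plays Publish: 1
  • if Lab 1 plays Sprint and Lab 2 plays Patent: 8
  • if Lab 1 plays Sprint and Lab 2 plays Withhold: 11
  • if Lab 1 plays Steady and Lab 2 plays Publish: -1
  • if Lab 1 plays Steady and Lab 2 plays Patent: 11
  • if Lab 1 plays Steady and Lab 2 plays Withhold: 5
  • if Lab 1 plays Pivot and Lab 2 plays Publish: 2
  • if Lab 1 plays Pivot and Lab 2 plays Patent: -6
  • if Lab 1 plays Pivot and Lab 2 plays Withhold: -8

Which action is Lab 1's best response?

Sprint

E[Sprint] = 1/3·(1) + 2/3·(11) = 23/3
E[Steady] = 1/3·(-1) + 2/3·(5) = 3
E[Pivot] = 1/3·(2) + 2/3·(-8) = -14/3
Best response: Sprint (23/3 is the largest).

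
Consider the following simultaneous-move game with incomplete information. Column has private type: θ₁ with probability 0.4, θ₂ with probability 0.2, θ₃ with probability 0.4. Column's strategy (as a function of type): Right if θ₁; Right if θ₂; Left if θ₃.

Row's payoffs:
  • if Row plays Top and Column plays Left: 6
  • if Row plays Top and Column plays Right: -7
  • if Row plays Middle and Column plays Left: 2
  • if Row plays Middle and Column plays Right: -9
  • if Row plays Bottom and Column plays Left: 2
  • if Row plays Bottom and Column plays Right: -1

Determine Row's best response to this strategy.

E[Top] = 0.4·(-7) + 0.2·(-7) + 0.4·(6) = -1.8
E[Middle] = 0.4·(-9) + 0.2·(-9) + 0.4·(2) = -4.6
E[Bottom] = 0.4·(-1) + 0.2·(-1) + 0.4·(2) = 0.2
Best response: Bottom (0.2 is the largest).

Bottom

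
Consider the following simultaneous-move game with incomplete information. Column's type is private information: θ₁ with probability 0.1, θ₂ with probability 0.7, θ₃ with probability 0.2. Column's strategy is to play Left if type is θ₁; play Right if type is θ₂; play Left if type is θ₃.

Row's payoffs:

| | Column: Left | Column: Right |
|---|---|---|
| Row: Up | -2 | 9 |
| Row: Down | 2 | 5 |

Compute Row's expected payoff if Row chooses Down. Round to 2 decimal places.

E[Down] = 0.1·2 + 0.7·5 + 0.2·2 = 0.2 + 3.5 + 0.4 = 4.1

4.10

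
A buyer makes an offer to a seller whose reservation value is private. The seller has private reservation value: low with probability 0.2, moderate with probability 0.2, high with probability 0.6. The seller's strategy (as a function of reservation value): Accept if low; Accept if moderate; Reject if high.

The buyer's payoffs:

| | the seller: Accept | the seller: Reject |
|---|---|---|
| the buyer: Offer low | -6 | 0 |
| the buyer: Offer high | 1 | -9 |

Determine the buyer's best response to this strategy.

Offer low

Compute the buyer's expected payoff for each action, taking the expectation over the seller's type.
E[Offer low] = 0.2·(-6) + 0.2·(-6) + 0.6·(0) = -2.4
E[Offer high] = 0.2·(1) + 0.2·(1) + 0.6·(-9) = -5
Best response: Offer low (-2.4 is the largest).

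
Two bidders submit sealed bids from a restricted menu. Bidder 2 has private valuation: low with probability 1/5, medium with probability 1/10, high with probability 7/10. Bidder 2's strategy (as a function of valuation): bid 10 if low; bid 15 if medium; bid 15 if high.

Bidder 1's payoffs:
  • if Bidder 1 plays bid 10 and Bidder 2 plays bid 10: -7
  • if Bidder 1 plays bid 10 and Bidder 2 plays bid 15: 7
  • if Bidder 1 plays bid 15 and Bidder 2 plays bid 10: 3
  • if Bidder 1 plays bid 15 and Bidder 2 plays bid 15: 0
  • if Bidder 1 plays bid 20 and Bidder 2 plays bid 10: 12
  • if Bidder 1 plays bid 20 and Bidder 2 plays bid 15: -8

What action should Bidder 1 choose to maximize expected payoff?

E[bid 10] = 1/5·(-7) + 1/10·(7) + 7/10·(7) = 21/5
E[bid 15] = 1/5·(3) + 1/10·(0) + 7/10·(0) = 3/5
E[bid 20] = 1/5·(12) + 1/10·(-8) + 7/10·(-8) = -4
Best response: bid 10 (21/5 is the largest).

bid 10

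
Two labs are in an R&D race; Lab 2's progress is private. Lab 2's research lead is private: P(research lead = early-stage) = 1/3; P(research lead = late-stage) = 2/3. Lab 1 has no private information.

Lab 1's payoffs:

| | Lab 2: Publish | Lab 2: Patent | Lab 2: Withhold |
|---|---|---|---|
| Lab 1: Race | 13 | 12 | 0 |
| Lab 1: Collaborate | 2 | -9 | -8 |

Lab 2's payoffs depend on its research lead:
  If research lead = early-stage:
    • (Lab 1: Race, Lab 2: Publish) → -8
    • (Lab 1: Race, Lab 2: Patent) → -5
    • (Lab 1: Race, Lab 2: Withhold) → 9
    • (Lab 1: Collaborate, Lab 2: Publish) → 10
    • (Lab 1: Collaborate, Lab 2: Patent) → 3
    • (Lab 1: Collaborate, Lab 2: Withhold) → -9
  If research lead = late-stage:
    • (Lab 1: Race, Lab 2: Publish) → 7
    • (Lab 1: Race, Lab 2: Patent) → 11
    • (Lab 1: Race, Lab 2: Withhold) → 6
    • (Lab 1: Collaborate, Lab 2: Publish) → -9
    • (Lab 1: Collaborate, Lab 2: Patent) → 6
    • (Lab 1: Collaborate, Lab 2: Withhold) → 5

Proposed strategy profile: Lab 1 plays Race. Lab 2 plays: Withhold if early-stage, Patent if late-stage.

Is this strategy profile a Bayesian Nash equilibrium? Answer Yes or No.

Yes

Lab 1 plays Race: E[Race] = 1/3·(0) + 2/3·(12) = 8; E[Collaborate] = -26/3. Best-responding. ✓
Lab 2 (research lead early-stage), facing Race: Publish gives -8, Patent gives -5, Withhold gives 9. Proposed Withhold is best. ✓
Lab 2 (research lead late-stage), facing Race: Publish gives 7, Patent gives 11, Withhold gives 6. Proposed Patent is best. ✓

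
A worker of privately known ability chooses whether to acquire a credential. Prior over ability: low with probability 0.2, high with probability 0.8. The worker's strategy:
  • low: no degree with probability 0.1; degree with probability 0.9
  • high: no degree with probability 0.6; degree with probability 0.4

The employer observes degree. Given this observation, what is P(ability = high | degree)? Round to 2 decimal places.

P(degree) = 0.2·0.9 + 0.8·0.4 = 0.5
P(high | degree) = (0.8·0.4) / 0.5 = 0.32 / 0.5 = 0.64

0.64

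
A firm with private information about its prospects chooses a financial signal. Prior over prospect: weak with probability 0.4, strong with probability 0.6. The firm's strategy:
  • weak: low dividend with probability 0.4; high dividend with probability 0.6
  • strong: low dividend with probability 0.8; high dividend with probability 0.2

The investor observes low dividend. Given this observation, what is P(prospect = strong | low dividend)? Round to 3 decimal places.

P(low dividend) = 0.4·0.4 + 0.6·0.8 = 0.64
P(strong | low dividend) = (0.6·0.8) / 0.64 = 0.48 / 0.64 = 0.75

0.750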